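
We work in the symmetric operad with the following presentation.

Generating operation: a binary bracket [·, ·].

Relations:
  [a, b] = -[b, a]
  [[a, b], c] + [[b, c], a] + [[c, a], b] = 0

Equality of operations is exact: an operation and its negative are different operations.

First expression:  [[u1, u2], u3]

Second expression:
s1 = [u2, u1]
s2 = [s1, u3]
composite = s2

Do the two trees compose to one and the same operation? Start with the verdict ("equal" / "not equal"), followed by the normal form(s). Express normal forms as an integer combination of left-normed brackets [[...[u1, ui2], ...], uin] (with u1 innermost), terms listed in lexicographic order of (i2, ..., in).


not equal: they reduce to [[u1, u2], u3] and -[[u1, u2], u3]

The first composite normalizes to [[u1, u2], u3]
The second composite normalizes to -[[u1, u2], u3]
The normal forms differ: not equal.


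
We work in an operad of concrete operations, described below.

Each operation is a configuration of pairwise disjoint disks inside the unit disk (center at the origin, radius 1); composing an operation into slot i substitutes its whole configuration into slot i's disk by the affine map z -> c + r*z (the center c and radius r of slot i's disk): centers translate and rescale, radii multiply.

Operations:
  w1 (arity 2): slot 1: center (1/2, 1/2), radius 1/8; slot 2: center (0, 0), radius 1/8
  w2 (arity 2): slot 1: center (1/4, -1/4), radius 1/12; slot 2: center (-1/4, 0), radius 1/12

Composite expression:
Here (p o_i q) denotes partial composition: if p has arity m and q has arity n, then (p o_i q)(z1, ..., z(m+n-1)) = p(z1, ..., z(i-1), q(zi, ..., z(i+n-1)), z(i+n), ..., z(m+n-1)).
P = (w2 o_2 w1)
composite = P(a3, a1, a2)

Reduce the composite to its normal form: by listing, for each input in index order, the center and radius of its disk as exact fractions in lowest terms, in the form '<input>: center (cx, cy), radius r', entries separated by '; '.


Affine substitution under w2: radii multiply and a-centers shift.
tracing a3 down its 1-map path: center (1/4, -1/4), radius 1/12
tracing a1 down its 2-map path: center (-5/24, 1/24), radius 1/96
tracing a2 down its 2-map path: center (-1/4, 0), radius 1/96

a1: center (-5/24, 1/24), radius 1/96; a2: center (-1/4, 0), radius 1/96; a3: center (1/4, -1/4), radius 1/12


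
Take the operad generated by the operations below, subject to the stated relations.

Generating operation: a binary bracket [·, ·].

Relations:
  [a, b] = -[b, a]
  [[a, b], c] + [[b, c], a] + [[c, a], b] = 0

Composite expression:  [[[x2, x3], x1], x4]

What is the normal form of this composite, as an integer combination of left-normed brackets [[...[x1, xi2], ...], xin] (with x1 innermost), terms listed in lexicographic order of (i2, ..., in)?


-[[[x1, x2], x3], x4] + [[[x1, x3], x2], x4]


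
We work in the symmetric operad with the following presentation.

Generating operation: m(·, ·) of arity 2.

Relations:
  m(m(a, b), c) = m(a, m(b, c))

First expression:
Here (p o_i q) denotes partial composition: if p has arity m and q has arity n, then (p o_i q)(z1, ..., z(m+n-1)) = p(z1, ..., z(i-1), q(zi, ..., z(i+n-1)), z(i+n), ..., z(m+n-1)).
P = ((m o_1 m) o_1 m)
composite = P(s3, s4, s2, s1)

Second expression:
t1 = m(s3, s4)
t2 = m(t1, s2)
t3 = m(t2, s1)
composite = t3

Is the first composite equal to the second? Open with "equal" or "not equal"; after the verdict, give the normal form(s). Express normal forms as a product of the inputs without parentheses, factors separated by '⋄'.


equal; the common form is s3 ⋄ s4 ⋄ s2 ⋄ s1

The first expression reduces to s3 ⋄ s4 ⋄ s2 ⋄ s1
The second expression reduces to s3 ⋄ s4 ⋄ s2 ⋄ s1
Identical normal forms: equal.


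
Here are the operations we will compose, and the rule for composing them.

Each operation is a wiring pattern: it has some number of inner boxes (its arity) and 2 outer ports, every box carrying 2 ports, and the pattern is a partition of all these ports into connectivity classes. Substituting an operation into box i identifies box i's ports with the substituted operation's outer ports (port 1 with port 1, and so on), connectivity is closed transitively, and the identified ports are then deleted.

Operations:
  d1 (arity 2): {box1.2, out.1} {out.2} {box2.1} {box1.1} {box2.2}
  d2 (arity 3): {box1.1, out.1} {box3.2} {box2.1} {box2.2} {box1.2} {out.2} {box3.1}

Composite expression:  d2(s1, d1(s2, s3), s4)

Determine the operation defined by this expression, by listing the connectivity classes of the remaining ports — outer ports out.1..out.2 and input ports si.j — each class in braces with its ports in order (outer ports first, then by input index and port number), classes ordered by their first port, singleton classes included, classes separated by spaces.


{out.1, s1.1} {out.2} {s1.2} {s2.1} {s2.2} {s3.1} {s3.2} {s4.1} {s4.2}

Two ports join when wires chain via d2-identified ports.
after d1, the pattern on (s2, s3) reads {out.1, s2.2} {out.2} {s2.1} {s3.1} {s3.2} (out.j = its outer ports)
after d2, the pattern on (s1, s2, s3, s4) reads {out.1, s1.1} {out.2} {s1.2} {s2.1} {s2.2} {s3.1} {s3.2} {s4.1} {s4.2} (out.j = its outer ports)


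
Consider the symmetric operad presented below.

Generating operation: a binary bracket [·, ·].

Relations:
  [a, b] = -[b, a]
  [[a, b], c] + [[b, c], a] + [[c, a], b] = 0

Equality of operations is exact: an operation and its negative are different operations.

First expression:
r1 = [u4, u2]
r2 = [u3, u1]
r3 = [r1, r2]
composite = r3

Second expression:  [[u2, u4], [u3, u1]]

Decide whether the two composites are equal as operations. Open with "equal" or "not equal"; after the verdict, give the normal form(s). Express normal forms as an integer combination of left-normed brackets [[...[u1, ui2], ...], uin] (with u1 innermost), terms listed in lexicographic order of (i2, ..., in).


not equal — first -[[[u1, u3], u2], u4] + [[[u1, u3], u4], u2], second [[[u1, u3], u2], u4] - [[[u1, u3], u4], u2]

The first composite normalizes to -[[[u1, u3], u2], u4] + [[[u1, u3], u4], u2]
The second composite normalizes to [[[u1, u3], u2], u4] - [[[u1, u3], u4], u2]
Different reductions; not equal.


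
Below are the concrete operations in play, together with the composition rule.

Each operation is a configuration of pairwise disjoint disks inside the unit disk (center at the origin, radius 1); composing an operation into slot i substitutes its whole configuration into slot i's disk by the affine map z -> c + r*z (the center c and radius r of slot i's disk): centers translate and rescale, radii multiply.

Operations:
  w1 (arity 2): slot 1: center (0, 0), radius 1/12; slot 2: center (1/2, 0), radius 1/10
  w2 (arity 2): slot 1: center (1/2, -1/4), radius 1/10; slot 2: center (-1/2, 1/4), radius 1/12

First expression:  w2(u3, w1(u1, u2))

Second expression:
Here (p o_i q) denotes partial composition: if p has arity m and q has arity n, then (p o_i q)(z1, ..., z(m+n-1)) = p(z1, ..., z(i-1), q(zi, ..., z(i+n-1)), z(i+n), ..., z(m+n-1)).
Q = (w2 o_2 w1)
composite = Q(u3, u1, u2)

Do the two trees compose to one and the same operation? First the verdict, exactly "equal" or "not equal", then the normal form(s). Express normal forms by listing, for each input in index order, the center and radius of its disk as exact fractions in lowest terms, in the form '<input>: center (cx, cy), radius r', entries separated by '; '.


equal; both compose to u1: center (-1/2, 1/4), radius 1/144; u2: center (-11/24, 1/4), radius 1/120; u3: center (1/2, -1/4), radius 1/10

The first expression, normalized: u1: center (-1/2, 1/4), radius 1/144; u2: center (-11/24, 1/4), radius 1/120; u3: center (1/2, -1/4), radius 1/10
The second expression, normalized: u1: center (-1/2, 1/4), radius 1/144; u2: center (-11/24, 1/4), radius 1/120; u3: center (1/2, -1/4), radius 1/10
Identical normal forms: equal.


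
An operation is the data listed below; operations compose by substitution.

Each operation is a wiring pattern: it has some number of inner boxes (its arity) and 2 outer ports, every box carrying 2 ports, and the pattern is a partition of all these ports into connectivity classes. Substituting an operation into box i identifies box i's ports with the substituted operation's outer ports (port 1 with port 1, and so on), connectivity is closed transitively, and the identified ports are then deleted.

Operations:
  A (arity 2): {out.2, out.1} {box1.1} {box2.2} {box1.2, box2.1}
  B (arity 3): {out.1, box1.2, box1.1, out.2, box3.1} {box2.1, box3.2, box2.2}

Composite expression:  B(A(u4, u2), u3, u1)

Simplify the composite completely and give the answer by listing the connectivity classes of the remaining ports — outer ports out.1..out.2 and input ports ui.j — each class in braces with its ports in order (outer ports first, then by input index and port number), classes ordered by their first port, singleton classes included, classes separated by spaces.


{out.1, out.2, u1.1} {u1.2, u3.1, u3.2} {u2.1, u4.2} {u2.2} {u4.1}

Reachability decides: close wires over B-identified ports.
A over (u4, u2) gives {out.1, out.2} {u2.1, u4.2} {u2.2} {u4.1}, out.j being that stage's outer ports
B over (u4, u2, u3, u1) gives {out.1, out.2, u1.1} {u1.2, u3.1, u3.2} {u2.1, u4.2} {u2.2} {u4.1}, out.j being that stage's outer ports


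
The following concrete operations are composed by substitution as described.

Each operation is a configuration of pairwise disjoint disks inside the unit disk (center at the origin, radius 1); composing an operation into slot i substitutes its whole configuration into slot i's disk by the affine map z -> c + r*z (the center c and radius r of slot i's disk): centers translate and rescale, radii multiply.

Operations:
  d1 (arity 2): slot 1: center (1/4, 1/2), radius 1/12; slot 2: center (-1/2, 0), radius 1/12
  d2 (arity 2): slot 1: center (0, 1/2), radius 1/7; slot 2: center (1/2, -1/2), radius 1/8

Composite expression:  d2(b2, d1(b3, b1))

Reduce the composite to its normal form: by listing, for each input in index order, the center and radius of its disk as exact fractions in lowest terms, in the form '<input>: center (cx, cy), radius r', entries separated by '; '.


b1: center (7/16, -1/2), radius 1/96; b2: center (0, 1/2), radius 1/7; b3: center (17/32, -7/16), radius 1/96

Each b-disk chains the slot maps above it in d2; radii multiply.
input b2: applying the 1 nested substitution gives center (0, 1/2), radius 1/7
input b3: applying the 2 nested substitutions gives center (17/32, -7/16), radius 1/96
input b1: applying the 2 nested substitutions gives center (7/16, -1/2), radius 1/96


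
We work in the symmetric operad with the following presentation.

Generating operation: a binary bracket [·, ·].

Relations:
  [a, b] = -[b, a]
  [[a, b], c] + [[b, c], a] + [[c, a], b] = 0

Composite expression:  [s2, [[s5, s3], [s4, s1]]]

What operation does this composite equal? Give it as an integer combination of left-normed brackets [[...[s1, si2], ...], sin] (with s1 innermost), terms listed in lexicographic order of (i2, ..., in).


[[[[s1, s4], s3], s5], s2] - [[[[s1, s4], s5], s3], s2]

Skip Jacobi rewriting: expand, keep s1-initial words, read off terms.
Composite bracket: [s2, [[s5, s3], [s4, s1]]]
Each bracket splits as ab - ba, giving 16 signed words (2^4 = 16).
Only words starting with s1 matter:
  the word s1s4s3s5s2 carries sign +1 and contributes +[[[[s1, s4], s3], s5], s2]
  the word s1s4s5s3s2 carries sign -1 and contributes -[[[[s1, s4], s5], s3], s2]


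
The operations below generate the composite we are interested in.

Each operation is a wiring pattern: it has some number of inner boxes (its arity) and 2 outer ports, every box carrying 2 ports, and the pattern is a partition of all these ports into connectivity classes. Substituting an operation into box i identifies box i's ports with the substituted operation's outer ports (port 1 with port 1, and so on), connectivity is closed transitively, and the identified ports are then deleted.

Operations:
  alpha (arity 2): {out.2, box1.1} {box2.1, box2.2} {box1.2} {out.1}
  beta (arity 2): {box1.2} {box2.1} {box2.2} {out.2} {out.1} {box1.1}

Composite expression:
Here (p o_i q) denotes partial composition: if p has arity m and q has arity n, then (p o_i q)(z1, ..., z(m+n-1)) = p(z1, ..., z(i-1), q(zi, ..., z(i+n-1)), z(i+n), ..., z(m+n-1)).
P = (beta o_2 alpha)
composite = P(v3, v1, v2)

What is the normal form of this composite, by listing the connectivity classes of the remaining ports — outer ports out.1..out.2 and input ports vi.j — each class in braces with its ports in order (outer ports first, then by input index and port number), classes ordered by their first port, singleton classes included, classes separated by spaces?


{out.1} {out.2} {v1.1} {v1.2} {v2.1, v2.2} {v3.1} {v3.2}

Substituting into beta glues patterns; closure does the rest.
the subtree at alpha composes to {out.1} {out.2, v1.1} {v1.2} {v2.1, v2.2} on (v1, v2); out.j = own outer ports
the subtree at beta composes to {out.1} {out.2} {v1.1} {v1.2} {v2.1, v2.2} {v3.1} {v3.2} on (v3, v1, v2); out.j = own outer ports


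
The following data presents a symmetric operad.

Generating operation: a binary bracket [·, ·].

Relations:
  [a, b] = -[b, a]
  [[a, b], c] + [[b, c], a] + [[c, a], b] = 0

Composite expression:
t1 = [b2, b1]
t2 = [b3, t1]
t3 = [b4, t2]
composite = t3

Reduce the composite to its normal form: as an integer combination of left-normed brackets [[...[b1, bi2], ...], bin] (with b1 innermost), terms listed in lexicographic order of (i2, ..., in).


Expand each bracket as ab - ba; the b1-initial words give the coefficients.
Composite bracket: [b4, [b3, [b2, b1]]]
Under [a, b] = ab - ba we get 8 signed associative words (2^3 = 8).
Coefficients come from the b1-initial words:
  the word b1b2b3b4 carries sign -1 and contributes -[[[b1, b2], b3], b4]

-[[[b1, b2], b3], b4]


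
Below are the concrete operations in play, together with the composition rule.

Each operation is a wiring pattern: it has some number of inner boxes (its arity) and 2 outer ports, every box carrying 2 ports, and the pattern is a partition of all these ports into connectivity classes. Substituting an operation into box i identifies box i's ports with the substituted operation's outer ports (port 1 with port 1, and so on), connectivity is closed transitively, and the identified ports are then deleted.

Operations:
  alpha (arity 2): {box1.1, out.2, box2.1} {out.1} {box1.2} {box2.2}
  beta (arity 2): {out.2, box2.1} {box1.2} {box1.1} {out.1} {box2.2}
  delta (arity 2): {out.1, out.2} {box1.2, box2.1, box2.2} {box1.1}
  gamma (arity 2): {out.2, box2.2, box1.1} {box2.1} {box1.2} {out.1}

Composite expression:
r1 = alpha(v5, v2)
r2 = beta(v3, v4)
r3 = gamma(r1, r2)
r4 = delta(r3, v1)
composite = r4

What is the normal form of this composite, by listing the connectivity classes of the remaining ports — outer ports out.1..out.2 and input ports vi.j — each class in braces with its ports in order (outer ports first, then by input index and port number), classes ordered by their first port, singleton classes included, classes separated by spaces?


Substituting into delta glues patterns; closure does the rest.
through alpha, on inputs (v5, v2): {out.1} {out.2, v2.1, v5.1} {v2.2} {v5.2} (out.j = stage outer ports)
through beta, on inputs (v3, v4): {out.1} {out.2, v4.1} {v3.1} {v3.2} {v4.2} (out.j = stage outer ports)
through gamma, on inputs (v5, v2, v3, v4): {out.1} {out.2, v4.1} {v2.1, v5.1} {v2.2} {v3.1} {v3.2} {v4.2} {v5.2} (out.j = stage outer ports)
through delta, on inputs (v5, v2, v3, v4, v1): {out.1, out.2} {v1.1, v1.2, v4.1} {v2.1, v5.1} {v2.2} {v3.1} {v3.2} {v4.2} {v5.2} (out.j = stage outer ports)

{out.1, out.2} {v1.1, v1.2, v4.1} {v2.1, v5.1} {v2.2} {v3.1} {v3.2} {v4.2} {v5.2}


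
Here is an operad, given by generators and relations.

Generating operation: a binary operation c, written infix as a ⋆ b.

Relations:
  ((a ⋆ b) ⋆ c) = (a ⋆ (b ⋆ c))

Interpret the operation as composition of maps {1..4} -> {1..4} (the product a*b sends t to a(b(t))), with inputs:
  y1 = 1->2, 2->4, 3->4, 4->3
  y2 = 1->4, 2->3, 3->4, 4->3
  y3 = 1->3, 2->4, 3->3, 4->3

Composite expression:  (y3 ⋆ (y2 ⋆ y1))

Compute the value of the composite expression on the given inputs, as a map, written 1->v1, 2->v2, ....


1->3, 2->3, 3->3, 4->3

(y2 ⋆ y1) = 1->3, 2->3, 3->3, 4->4
(y3 ⋆ (y2 ⋆ y1)) = 1->3, 2->3, 3->3, 4->3


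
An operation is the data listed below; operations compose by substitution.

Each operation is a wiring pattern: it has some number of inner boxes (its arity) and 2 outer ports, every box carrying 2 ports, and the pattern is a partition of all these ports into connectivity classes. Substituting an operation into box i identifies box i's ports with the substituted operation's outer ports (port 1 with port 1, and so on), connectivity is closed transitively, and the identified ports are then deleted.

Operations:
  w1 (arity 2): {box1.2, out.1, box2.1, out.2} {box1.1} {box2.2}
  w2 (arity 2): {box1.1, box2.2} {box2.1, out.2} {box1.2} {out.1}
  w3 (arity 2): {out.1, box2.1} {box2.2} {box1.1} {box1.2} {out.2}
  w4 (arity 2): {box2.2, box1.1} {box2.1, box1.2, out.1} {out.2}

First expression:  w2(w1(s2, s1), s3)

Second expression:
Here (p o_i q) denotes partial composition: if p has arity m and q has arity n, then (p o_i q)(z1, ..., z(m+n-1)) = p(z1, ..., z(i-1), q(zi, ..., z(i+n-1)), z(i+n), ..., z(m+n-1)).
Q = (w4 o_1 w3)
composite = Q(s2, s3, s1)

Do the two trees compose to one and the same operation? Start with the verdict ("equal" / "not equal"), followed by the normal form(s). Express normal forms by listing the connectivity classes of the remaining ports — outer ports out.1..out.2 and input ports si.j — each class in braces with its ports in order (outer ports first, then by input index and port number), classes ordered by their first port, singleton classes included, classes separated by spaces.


not equal; the first gives {out.1} {out.2, s3.1} {s1.1, s2.2, s3.2} {s1.2} {s2.1} and the second {out.1, s1.1} {out.2} {s1.2, s3.1} {s2.1} {s2.2} {s3.2}

The first expression reduces to {out.1} {out.2, s3.1} {s1.1, s2.2, s3.2} {s1.2} {s2.1}
The second expression reduces to {out.1, s1.1} {out.2} {s1.2, s3.1} {s2.1} {s2.2} {s3.2}
The forms do not match — not equal.


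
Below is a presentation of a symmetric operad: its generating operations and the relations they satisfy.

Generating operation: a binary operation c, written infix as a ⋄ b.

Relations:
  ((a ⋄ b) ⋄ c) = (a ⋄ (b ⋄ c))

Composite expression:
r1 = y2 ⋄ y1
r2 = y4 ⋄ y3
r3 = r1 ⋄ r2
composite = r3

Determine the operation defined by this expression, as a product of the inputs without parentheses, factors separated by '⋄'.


y2 ⋄ y1 ⋄ y4 ⋄ y3


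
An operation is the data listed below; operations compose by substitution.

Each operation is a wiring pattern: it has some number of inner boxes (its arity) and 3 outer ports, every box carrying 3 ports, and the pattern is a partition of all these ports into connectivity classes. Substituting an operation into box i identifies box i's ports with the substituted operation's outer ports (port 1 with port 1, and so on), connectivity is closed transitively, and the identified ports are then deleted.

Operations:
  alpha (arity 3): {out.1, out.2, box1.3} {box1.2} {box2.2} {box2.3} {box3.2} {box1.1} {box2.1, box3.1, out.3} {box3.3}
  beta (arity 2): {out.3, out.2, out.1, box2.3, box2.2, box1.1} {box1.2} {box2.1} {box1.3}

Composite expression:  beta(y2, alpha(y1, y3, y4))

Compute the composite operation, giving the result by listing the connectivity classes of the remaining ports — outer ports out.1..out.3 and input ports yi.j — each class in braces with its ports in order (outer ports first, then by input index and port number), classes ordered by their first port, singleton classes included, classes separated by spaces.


{out.1, out.2, out.3, y1.3, y2.1, y3.1, y4.1} {y1.1} {y1.2} {y2.2} {y2.3} {y3.2} {y3.3} {y4.2} {y4.3}


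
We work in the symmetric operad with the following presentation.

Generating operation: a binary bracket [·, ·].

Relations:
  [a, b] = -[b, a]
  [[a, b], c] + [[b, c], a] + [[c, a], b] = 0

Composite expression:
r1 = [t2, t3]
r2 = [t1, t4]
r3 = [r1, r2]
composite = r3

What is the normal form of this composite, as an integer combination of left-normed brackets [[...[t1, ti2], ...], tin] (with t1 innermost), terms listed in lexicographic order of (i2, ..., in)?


-[[[t1, t4], t2], t3] + [[[t1, t4], t3], t2]

Left-normed coefficients sit on the t1-initial expansion words.
Composite bracket: [[t2, t3], [t1, t4]]
Expanding via [a, b] = ab - ba: 8 signed words (2^3 = 8).
Only words starting with t1 matter:
  the word t1t4t2t3 carries sign -1 and contributes -[[[t1, t4], t2], t3]
  the word t1t4t3t2 carries sign +1 and contributes +[[[t1, t4], t3], t2]


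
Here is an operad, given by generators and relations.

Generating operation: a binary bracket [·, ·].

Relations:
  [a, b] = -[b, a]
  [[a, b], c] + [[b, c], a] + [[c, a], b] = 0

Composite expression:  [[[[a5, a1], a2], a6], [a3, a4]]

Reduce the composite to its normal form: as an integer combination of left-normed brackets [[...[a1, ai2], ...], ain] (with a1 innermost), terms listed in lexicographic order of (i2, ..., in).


Expand each bracket as ab - ba; the a1-initial words give the coefficients.
Composite bracket: [[[[a5, a1], a2], a6], [a3, a4]]
Each bracket splits as ab - ba, giving 32 signed words (2^5 = 32).
Keep just the words that open with a1:
  sign of a1a5a2a6a3a4 is -1, so it contributes -[[[[[a1, a5], a2], a6], a3], a4]
  sign of a1a5a2a6a4a3 is +1, so it contributes +[[[[[a1, a5], a2], a6], a4], a3]

-[[[[[a1, a5], a2], a6], a3], a4] + [[[[[a1, a5], a2], a6], a4], a3]


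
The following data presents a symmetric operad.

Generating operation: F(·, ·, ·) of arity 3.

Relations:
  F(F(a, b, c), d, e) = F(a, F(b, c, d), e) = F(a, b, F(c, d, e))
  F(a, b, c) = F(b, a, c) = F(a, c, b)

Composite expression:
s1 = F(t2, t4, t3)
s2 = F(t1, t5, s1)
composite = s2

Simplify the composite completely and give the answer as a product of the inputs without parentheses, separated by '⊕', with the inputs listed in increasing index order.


Reordering under F is free, so list the t-inputs canonically.
F(t2, t4, t3) reduces to t2 ⊕ t4 ⊕ t3
F(t1, t5, F(t2, t4, t3)) reduces to t1 ⊕ t5 ⊕ t2 ⊕ t4 ⊕ t3
putting the inputs in ascending order: t1 ⊕ t2 ⊕ t3 ⊕ t4 ⊕ t5

t1 ⊕ t2 ⊕ t3 ⊕ t4 ⊕ t5


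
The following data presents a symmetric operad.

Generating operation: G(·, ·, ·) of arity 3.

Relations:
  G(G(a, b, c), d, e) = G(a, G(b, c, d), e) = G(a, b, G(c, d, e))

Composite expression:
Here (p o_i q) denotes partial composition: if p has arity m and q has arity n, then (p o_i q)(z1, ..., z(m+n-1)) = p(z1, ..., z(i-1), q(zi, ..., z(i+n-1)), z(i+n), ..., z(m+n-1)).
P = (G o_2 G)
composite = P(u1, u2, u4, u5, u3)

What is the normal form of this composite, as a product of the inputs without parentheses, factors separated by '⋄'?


u1 ⋄ u2 ⋄ u4 ⋄ u5 ⋄ u3

Key point: G is associative — brackets drop, the u-order remains.
G(u2, u4, u5) unparenthesizes to u2 ⋄ u4 ⋄ u5
G(u1, G(u2, u4, u5), u3) unparenthesizes to u1 ⋄ u2 ⋄ u4 ⋄ u5 ⋄ u3


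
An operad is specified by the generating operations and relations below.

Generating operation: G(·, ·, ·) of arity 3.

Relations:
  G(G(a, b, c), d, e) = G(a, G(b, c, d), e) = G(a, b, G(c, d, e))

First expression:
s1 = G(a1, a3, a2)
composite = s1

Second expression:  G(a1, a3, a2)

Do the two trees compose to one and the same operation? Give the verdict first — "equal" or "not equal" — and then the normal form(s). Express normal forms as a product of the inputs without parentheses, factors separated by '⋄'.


equal; the common form is a1 ⋄ a3 ⋄ a2

Normal form of the first expression: a1 ⋄ a3 ⋄ a2
Normal form of the second expression: a1 ⋄ a3 ⋄ a2
One common form — equal.


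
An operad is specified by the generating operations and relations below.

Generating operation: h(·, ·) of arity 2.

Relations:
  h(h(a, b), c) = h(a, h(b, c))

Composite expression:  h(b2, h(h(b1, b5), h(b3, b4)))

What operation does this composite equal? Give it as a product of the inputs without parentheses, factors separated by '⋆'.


b2 ⋆ b1 ⋆ b5 ⋆ b3 ⋆ b4


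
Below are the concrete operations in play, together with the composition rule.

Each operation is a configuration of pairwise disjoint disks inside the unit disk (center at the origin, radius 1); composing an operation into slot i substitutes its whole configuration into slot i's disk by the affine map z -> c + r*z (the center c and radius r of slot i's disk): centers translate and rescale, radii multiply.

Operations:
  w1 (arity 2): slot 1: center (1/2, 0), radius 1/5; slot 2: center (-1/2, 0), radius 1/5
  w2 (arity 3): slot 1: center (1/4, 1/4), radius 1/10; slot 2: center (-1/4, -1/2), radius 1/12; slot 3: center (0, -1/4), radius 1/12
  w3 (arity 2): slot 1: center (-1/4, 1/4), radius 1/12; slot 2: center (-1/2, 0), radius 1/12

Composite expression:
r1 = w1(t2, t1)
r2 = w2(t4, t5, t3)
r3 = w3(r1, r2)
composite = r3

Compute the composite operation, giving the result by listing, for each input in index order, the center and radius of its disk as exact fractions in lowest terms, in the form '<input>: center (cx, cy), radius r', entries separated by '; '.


t1: center (-7/24, 1/4), radius 1/60; t2: center (-5/24, 1/4), radius 1/60; t3: center (-1/2, -1/48), radius 1/144; t4: center (-23/48, 1/48), radius 1/120; t5: center (-25/48, -1/24), radius 1/144

Follow each t-input down from w3: c' goes to c + r*c', radius to r*r'.
t2: after 2 affine steps, its disk has center (-5/24, 1/4), radius 1/60
t1: after 2 affine steps, its disk has center (-7/24, 1/4), radius 1/60
t4: after 2 affine steps, its disk has center (-23/48, 1/48), radius 1/120
t5: after 2 affine steps, its disk has center (-25/48, -1/24), radius 1/144
t3: after 2 affine steps, its disk has center (-1/2, -1/48), radius 1/144


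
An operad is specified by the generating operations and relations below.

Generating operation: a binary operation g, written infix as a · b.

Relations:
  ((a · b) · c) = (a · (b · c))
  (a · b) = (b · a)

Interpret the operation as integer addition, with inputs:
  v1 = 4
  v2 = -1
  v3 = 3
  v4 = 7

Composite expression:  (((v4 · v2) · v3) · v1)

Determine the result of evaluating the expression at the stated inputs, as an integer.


13

(v4 · v2) = 6
((v4 · v2) · v3) = 9
(((v4 · v2) · v3) · v1) = 13


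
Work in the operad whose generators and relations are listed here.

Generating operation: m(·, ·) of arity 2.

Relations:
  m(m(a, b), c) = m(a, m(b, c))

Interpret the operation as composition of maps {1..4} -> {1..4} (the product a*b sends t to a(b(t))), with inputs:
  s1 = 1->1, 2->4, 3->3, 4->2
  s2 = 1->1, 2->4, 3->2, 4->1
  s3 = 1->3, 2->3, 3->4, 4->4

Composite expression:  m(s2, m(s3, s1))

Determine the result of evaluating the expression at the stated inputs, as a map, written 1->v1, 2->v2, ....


1->2, 2->1, 3->1, 4->2

m(s3, s1) = 1->3, 2->4, 3->4, 4->3
m(s2, m(s3, s1)) = 1->2, 2->1, 3->1, 4->2


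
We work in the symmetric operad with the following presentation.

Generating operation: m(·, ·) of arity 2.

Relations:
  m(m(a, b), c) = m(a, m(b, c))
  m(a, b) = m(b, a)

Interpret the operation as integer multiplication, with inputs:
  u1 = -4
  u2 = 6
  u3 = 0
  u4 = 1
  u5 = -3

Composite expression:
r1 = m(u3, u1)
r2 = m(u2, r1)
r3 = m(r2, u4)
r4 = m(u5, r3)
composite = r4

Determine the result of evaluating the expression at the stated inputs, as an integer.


0

m(u3, u1) = 0
m(u2, m(u3, u1)) = 0
m(m(u2, m(u3, u1)), u4) = 0
m(u5, m(m(u2, m(u3, u1)), u4)) = 0


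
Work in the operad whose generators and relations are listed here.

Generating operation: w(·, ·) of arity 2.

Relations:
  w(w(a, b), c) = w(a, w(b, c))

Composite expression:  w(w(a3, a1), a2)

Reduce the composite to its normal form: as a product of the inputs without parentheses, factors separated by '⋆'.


Associativity of w dissolves the nesting; only the a-input order survives.
w(a3, a1) spells out as a3 ⋆ a1
w(w(a3, a1), a2) spells out as a3 ⋆ a1 ⋆ a2

a3 ⋆ a1 ⋆ a2


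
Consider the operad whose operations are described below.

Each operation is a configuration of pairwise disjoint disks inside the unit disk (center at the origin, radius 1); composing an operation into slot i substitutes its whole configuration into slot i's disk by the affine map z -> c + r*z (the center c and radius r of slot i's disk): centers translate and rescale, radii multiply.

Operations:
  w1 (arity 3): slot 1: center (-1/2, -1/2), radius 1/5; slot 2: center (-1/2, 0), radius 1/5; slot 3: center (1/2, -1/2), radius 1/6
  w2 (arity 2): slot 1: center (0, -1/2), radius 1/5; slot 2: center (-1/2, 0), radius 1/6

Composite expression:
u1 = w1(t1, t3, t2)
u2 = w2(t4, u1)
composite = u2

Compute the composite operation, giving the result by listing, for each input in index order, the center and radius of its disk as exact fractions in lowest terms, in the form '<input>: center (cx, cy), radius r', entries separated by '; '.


Follow each t-input down from w2: c' goes to c + r*c', radius to r*r'.
input t4: composing its 1 substitution step yields center (0, -1/2), radius 1/5
input t1: composing its 2 substitution steps yields center (-7/12, -1/12), radius 1/30
input t3: composing its 2 substitution steps yields center (-7/12, 0), radius 1/30
input t2: composing its 2 substitution steps yields center (-5/12, -1/12), radius 1/36

t1: center (-7/12, -1/12), radius 1/30; t2: center (-5/12, -1/12), radius 1/36; t3: center (-7/12, 0), radius 1/30; t4: center (0, -1/2), radius 1/5


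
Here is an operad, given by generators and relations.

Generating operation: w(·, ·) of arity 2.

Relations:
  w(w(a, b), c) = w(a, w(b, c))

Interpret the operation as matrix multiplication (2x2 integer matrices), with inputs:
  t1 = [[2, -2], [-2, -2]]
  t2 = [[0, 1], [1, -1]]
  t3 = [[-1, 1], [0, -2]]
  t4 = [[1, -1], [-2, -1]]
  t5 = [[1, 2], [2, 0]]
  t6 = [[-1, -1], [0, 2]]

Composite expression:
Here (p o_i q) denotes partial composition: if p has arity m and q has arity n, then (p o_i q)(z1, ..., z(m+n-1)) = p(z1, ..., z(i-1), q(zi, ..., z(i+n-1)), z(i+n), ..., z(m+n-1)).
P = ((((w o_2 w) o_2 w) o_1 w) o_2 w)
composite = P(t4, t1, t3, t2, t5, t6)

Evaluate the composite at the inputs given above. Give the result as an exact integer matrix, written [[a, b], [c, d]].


[[12, 28], [-18, -74]]

w(t1, t3) = [[-2, 6], [2, 2]]
w(t4, w(t1, t3)) = [[-4, 4], [2, -14]]
w(t2, t5) = [[2, 0], [-1, 2]]
w(w(t2, t5), t6) = [[-2, -2], [1, 5]]
w(w(t4, w(t1, t3)), w(w(t2, t5), t6)) = [[12, 28], [-18, -74]]


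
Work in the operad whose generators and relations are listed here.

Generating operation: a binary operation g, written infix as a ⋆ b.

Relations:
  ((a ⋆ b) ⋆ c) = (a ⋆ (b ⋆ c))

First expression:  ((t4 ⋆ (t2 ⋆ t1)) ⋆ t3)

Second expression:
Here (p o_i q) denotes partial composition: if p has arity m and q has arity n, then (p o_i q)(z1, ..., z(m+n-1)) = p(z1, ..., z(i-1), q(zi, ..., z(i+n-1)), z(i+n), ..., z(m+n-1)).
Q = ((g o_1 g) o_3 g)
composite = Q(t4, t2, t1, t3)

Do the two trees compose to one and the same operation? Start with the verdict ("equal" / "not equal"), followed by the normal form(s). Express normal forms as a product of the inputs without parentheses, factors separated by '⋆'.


equal: each reduces to t4 ⋆ t2 ⋆ t1 ⋆ t3

The first expression, normalized: t4 ⋆ t2 ⋆ t1 ⋆ t3
The second expression, normalized: t4 ⋆ t2 ⋆ t1 ⋆ t3
Identical normal forms: equal.


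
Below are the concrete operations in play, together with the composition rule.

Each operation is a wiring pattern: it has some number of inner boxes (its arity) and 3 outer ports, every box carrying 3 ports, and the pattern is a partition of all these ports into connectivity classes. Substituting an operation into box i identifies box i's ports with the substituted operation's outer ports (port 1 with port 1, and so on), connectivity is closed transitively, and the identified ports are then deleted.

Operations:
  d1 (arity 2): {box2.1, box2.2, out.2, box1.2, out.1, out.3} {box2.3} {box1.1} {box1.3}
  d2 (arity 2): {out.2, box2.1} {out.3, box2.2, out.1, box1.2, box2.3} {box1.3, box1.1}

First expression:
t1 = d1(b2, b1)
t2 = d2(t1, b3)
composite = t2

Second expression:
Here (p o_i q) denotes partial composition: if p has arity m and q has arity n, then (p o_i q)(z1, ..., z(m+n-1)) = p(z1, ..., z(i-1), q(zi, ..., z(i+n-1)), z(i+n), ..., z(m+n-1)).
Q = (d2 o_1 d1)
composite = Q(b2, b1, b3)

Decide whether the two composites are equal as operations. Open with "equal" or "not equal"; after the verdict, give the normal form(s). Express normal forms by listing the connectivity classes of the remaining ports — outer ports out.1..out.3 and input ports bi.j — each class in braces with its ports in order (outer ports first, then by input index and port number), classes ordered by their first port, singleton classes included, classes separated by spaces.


equal; both compose to {out.1, out.3, b1.1, b1.2, b2.2, b3.2, b3.3} {out.2, b3.1} {b1.3} {b2.1} {b2.3}

Reducing the first expression gives {out.1, out.3, b1.1, b1.2, b2.2, b3.2, b3.3} {out.2, b3.1} {b1.3} {b2.1} {b2.3}
Reducing the second expression gives {out.1, out.3, b1.1, b1.2, b2.2, b3.2, b3.3} {out.2, b3.1} {b1.3} {b2.1} {b2.3}
Identical normal forms: equal.


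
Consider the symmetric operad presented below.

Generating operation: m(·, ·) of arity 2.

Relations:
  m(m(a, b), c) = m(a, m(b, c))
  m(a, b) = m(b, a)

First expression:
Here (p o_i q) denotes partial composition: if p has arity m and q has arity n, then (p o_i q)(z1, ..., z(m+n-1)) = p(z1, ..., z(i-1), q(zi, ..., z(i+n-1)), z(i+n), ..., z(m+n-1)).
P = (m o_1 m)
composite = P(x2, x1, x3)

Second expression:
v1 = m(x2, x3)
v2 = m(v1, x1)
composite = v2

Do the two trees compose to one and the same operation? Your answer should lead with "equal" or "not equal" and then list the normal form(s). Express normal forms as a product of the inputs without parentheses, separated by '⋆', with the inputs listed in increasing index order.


equal; the common form is x1 ⋆ x2 ⋆ x3

The first expression reduces to x1 ⋆ x2 ⋆ x3
The second expression reduces to x1 ⋆ x2 ⋆ x3
Same normal form: equal.


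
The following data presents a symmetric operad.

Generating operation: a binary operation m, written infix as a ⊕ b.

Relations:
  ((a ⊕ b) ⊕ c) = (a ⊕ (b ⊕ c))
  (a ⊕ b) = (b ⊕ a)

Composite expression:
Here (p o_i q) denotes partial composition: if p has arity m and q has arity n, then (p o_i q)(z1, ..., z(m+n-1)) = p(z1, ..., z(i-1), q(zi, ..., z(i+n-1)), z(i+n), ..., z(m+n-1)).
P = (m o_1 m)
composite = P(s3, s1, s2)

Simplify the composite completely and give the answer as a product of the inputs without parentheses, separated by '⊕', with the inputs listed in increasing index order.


s1 ⊕ s2 ⊕ s3

Reordering under m is free, so list the s-inputs canonically.
(s3 ⊕ s1) unparenthesizes to s3 ⊕ s1
((s3 ⊕ s1) ⊕ s2) unparenthesizes to s3 ⊕ s1 ⊕ s2
commutativity sorts the factors: s1 ⊕ s2 ⊕ s3


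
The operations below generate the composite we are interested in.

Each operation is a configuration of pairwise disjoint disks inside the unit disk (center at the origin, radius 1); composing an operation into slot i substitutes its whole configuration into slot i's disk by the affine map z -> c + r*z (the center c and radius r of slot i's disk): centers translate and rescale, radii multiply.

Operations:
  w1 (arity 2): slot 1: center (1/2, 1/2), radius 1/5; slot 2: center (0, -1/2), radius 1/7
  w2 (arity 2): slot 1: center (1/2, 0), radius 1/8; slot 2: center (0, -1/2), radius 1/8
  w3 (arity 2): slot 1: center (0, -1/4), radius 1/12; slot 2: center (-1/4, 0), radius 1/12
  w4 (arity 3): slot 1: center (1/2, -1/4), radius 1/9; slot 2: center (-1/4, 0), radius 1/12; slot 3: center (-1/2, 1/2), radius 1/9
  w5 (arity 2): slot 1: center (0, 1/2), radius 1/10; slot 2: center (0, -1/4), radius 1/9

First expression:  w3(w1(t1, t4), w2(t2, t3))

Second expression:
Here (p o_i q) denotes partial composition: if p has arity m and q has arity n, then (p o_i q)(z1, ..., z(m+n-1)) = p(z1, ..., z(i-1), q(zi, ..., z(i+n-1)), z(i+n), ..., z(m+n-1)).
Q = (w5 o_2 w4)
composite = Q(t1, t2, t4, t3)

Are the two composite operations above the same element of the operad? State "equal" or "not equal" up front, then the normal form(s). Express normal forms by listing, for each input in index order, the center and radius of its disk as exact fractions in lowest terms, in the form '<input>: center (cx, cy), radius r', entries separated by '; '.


not equal: they reduce to t1: center (1/24, -5/24), radius 1/60; t2: center (-5/24, 0), radius 1/96; t3: center (-1/4, -1/24), radius 1/96; t4: center (0, -7/24), radius 1/84 and t1: center (0, 1/2), radius 1/10; t2: center (1/18, -5/18), radius 1/81; t3: center (-1/18, -7/36), radius 1/81; t4: center (-1/36, -1/4), radius 1/108

Normal form of the first expression: t1: center (1/24, -5/24), radius 1/60; t2: center (-5/24, 0), radius 1/96; t3: center (-1/4, -1/24), radius 1/96; t4: center (0, -7/24), radius 1/84
Normal form of the second expression: t1: center (0, 1/2), radius 1/10; t2: center (1/18, -5/18), radius 1/81; t3: center (-1/18, -7/36), radius 1/81; t4: center (-1/36, -1/4), radius 1/108
The normal forms differ: not equal.


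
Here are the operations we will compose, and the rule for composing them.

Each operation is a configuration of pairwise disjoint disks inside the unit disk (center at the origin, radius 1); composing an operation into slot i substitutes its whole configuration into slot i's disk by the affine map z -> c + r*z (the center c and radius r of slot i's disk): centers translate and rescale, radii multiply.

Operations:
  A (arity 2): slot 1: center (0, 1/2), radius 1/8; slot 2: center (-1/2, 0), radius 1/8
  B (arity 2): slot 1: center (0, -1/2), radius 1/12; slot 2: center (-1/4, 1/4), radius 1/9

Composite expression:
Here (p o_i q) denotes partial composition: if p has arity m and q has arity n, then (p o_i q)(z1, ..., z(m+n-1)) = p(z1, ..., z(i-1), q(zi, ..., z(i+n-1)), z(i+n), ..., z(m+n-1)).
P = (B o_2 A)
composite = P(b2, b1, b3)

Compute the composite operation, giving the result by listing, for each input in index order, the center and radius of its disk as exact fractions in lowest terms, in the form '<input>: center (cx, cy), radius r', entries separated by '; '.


b1: center (-1/4, 11/36), radius 1/72; b2: center (0, -1/2), radius 1/12; b3: center (-11/36, 1/4), radius 1/72

Affine substitution under B: radii multiply and b-centers shift.
for b2, the 1-step affine chain lands on center (0, -1/2), radius 1/12
for b1, the 2-step affine chain lands on center (-1/4, 11/36), radius 1/72
for b3, the 2-step affine chain lands on center (-11/36, 1/4), radius 1/72


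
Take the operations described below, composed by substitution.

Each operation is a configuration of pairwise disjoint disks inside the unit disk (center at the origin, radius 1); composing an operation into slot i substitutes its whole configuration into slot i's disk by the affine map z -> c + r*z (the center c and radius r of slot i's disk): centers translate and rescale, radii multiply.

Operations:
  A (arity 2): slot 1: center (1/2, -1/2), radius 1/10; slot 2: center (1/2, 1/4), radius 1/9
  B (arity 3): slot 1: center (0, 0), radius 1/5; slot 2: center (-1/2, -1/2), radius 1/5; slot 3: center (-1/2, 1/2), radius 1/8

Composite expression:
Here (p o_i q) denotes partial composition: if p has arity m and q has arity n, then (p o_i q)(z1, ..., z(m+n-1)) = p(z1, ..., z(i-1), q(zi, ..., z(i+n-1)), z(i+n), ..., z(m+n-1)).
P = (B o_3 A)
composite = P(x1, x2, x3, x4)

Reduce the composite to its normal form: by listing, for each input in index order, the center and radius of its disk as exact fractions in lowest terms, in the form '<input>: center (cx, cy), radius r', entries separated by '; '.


x1: center (0, 0), radius 1/5; x2: center (-1/2, -1/2), radius 1/5; x3: center (-7/16, 7/16), radius 1/80; x4: center (-7/16, 17/32), radius 1/72

Below B, radii multiply path by path; the x-disk centers shift.
x1 passes through 1 substitution, ending at center (0, 0), radius 1/5
x2 passes through 1 substitution, ending at center (-1/2, -1/2), radius 1/5
x3 passes through 2 substitutions, ending at center (-7/16, 7/16), radius 1/80
x4 passes through 2 substitutions, ending at center (-7/16, 17/32), radius 1/72
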